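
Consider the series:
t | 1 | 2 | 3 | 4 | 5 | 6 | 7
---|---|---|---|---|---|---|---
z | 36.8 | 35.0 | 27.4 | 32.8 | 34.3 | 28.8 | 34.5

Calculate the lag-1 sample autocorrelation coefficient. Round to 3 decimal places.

Mean z̄ = (36.8 + 35.0 + 27.4 + 32.8 + 34.3 + 28.8 + 34.5)/7 = 32.8000
Deviations from mean: 4.0000, 2.2000, -5.4000, 0.0000, 1.5000, -4.0000, 1.7000
Σ(z_t−z̄)(z_{t+1}−z̄) = (8.8000) + (-11.8800) + (0.0000) + (0.0000) + (-6.0000) + (-6.8000) = -15.8800
Denominator Σ(z_t−z̄)² = 71.1400
r_1 = -15.8800 / 71.1400 = -0.223

-0.223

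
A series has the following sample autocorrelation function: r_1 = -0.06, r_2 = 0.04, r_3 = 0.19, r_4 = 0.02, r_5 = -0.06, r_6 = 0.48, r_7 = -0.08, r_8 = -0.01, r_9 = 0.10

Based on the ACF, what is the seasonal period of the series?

The largest autocorrelation is r_6 = 0.48; the remaining lags stay at or below 0.19.
The dominant spike at lag 6 indicates a seasonal period of 6.

6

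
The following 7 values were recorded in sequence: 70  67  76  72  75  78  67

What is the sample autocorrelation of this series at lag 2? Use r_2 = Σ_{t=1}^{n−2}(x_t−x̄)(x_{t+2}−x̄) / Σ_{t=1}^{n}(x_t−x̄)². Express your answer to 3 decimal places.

-0.105

Mean x̄ = (70 + 67 + 76 + 72 + 75 + 78 + 67)/7 = 72.1429
Deviations from mean: -2.1429, -5.1429, 3.8571, -0.1429, 2.8571, 5.8571, -5.1429
Σ(x_t−x̄)(x_{t+2}−x̄) = (-8.2653) + (0.7347) + (11.0204) + (-0.8367) + (-14.6939) = -12.0408
Denominator Σ(x_t−x̄)² = 114.8571
r_2 = -12.0408 / 114.8571 = -0.105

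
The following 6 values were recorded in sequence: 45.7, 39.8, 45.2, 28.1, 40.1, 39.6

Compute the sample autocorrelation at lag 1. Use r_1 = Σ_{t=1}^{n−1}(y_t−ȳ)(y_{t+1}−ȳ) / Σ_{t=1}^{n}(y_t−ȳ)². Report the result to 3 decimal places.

-0.334

Mean ȳ = (45.7 + 39.8 + 45.2 + 28.1 + 40.1 + 39.6)/6 = 39.7500
Deviations from mean: 5.9500, 0.0500, 5.4500, -11.6500, 0.3500, -0.1500
Σ(y_t−ȳ)(y_{t+1}−ȳ) = (0.2975) + (0.2725) + (-63.4925) + (-4.0775) + (-0.0525) = -67.0525
Denominator Σ(y_t−ȳ)² = 200.9750
r_1 = -67.0525 / 200.9750 = -0.334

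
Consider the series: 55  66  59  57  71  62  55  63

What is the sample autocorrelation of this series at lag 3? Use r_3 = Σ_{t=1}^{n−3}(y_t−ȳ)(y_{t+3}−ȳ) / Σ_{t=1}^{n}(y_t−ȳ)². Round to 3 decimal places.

0.523

Mean ȳ = (55 + 66 + 59 + 57 + 71 + 62 + 55 + 63)/8 = 61.0000
Deviations from mean: -6.0000, 5.0000, -2.0000, -4.0000, 10.0000, 1.0000, -6.0000, 2.0000
Σ(y_t−ȳ)(y_{t+3}−ȳ) = (24.0000) + (50.0000) + (-2.0000) + (24.0000) + (20.0000) = 116.0000
Denominator Σ(y_t−ȳ)² = 222.0000
r_3 = 116.0000 / 222.0000 = 0.523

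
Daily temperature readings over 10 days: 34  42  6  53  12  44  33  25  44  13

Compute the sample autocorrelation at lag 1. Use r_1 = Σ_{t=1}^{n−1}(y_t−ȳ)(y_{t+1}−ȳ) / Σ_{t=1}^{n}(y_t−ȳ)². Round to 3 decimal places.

-0.761

Mean ȳ = (34 + 42 + 6 + 53 + 12 + 44 + 33 + 25 + 44 + 13)/10 = 30.6000
Numerator Σ_{t=1}^{9}(y_t−ȳ)(y_{t+1}−ȳ) = -1750.7600
Denominator Σ(y_t−ȳ)² = 2300.4000
r_1 = -1750.7600 / 2300.4000 = -0.761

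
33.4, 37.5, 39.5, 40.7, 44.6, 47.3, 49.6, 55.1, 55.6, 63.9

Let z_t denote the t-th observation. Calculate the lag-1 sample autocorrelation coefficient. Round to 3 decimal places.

0.615

Mean z̄ = (33.4 + 37.5 + 39.5 + 40.7 + 44.6 + 47.3 + 49.6 + 55.1 + 55.6 + 63.9)/10 = 46.7200
Numerator Σ_{t=1}^{9}(z_t−z̄)(z_{t+1}−z̄) = 497.1536
Denominator Σ(z_t−z̄)² = 808.1560
r_1 = 497.1536 / 808.1560 = 0.615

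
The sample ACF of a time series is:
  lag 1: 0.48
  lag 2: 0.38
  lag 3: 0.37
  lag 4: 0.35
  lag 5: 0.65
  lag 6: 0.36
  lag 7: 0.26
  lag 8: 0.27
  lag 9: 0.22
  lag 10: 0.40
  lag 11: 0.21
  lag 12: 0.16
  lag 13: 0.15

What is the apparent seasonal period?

5

The largest autocorrelation is r_5 = 0.65; the remaining lags stay at or below 0.48. The elevated value at lag 1 (0.48), dropping to 0.38 at lag 2, reflects decaying short-term dependence rather than seasonality.
The dominant spike at lag 5 indicates a seasonal period of 5.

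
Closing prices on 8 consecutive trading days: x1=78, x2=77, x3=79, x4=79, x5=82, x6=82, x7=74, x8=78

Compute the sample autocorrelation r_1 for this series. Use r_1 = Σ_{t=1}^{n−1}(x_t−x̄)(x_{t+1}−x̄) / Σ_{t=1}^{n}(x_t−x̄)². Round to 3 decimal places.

0.010

Mean x̄ = (78 + 77 + 79 + 79 + 82 + 82 + 74 + 78)/8 = 78.6250
Deviations from mean: -0.6250, -1.6250, 0.3750, 0.3750, 3.3750, 3.3750, -4.6250, -0.6250
Numerator Σ_{t=1}^{7}(x_t−x̄)(x_{t+1}−x̄) = 0.4844
Denominator Σ(x_t−x̄)² = 47.8750
r_1 = 0.4844 / 47.8750 = 0.010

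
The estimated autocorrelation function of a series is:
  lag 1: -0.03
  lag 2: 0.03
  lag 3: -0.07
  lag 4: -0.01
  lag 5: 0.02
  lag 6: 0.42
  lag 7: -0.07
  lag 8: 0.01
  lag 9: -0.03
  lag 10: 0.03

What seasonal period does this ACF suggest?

The largest autocorrelation is r_6 = 0.42; the remaining lags stay at or below 0.03.
The dominant spike at lag 6 indicates a seasonal period of 6.

6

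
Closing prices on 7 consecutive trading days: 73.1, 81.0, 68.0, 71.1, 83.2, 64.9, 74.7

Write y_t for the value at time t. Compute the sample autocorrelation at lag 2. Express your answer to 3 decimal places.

Mean ȳ = (73.1 + 81.0 + 68.0 + 71.1 + 83.2 + 64.9 + 74.7)/7 = 73.7143
Deviations from mean: -0.6143, 7.2857, -5.7143, -2.6143, 9.4857, -8.8143, 0.9857
Σ(y_t−ȳ)(y_{t+2}−ȳ) = (3.5102) + (-19.0469) + (-54.2041) + (23.0431) + (9.3502) = -37.3476
Denominator Σ(y_t−ȳ)² = 261.5886
r_2 = -37.3476 / 261.5886 = -0.143

-0.143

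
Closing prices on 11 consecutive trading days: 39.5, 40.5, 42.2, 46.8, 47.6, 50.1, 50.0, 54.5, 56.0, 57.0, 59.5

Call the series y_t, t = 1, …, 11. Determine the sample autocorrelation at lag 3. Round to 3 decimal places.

Mean ȳ = (39.5 + 40.5 + 42.2 + 46.8 + 47.6 + 50.1 + 50.0 + 54.5 + 56.0 + 57.0 + 59.5)/11 = 49.4273
Numerator Σ_{t=1}^{8}(y_t−ȳ)(y_{t+3}−ȳ) = 86.6132
Denominator Σ(y_t−ȳ)² = 469.2418
r_3 = 86.6132 / 469.2418 = 0.185

0.185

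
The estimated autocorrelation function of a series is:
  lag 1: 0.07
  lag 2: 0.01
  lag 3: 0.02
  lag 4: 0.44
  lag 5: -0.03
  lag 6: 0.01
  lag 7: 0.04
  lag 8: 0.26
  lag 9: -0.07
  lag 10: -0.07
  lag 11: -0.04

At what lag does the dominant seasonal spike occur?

The largest autocorrelation is r_4 = 0.44, with a weaker echo at lag 8 (0.26); the remaining lags stay at or below 0.07.
The dominant spike at lag 4 indicates a seasonal period of 4.

4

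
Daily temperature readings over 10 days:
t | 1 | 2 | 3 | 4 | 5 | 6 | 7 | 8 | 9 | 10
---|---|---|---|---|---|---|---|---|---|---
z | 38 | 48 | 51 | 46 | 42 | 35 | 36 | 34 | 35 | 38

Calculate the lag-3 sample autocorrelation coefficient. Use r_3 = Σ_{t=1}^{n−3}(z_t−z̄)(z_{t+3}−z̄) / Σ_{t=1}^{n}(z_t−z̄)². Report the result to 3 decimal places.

-0.162

Mean z̄ = (38 + 48 + 51 + 46 + 42 + 35 + 36 + 34 + 35 + 38)/10 = 40.3000
Numerator Σ_{t=1}^{7}(z_t−z̄)(z_{t+3}−z̄) = -53.9700
Denominator Σ(z_t−z̄)² = 334.1000
r_3 = -53.9700 / 334.1000 = -0.162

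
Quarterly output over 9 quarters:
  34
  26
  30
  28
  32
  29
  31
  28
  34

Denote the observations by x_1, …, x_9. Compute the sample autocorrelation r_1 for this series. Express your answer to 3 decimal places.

Mean x̄ = (34 + 26 + 30 + 28 + 32 + 29 + 31 + 28 + 34)/9 = 30.2222
Numerator Σ_{t=1}^{8}(x_t−x̄)(x_{t+1}−x̄) = -31.7160
Denominator Σ(x_t−x̄)² = 61.5556
r_1 = -31.7160 / 61.5556 = -0.515

-0.515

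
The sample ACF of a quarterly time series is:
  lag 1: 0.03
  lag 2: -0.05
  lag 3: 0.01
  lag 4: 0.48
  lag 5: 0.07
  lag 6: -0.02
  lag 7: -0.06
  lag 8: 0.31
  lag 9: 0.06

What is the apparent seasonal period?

4

The largest autocorrelation is r_4 = 0.48, with a weaker echo at lag 8 (0.31); the remaining lags stay at or below 0.07.
The dominant spike at lag 4 indicates a seasonal period of 4.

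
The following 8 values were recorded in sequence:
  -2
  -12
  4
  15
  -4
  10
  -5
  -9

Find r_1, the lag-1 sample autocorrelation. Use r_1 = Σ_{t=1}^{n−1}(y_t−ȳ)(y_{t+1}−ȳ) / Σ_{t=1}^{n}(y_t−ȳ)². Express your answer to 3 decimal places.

Mean ȳ = (-2 − 12 + 4 + 15 − 4 + 10 − 5 − 9)/8 = -0.3750
Deviations from mean: -1.6250, -11.6250, 4.3750, 15.3750, -3.6250, 10.3750, -4.6250, -8.6250
Σ(y_t−ȳ)(y_{t+1}−ȳ) = (18.8906) + (-50.8594) + (67.2656) + (-55.7344) + (-37.6094) + (-47.9844) + (39.8906) = -66.1406
Denominator Σ(y_t−ȳ)² = 609.8750
r_1 = -66.1406 / 609.8750 = -0.108

-0.108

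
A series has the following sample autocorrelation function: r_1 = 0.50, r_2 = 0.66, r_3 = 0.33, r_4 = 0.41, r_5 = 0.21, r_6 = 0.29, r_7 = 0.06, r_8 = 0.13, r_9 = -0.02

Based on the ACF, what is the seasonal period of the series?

The largest autocorrelation is r_2 = 0.66; the remaining lags stay at or below 0.50.
The dominant spike at lag 2 indicates a seasonal period of 2.

2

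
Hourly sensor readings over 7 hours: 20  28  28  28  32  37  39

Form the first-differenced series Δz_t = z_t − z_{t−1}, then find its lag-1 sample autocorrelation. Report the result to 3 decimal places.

First differences Δz: 8, 0, 0, 4, 5, 2
Mean of differences = 3.1667
Numerator Σ(Δz_t−Δz̄)(Δz_{t+1}−Δz̄) = -8.5278
Denominator Σ(Δz_t−Δz̄)² = 48.8333
r_1(Δz) = -8.5278 / 48.8333 = -0.175

-0.175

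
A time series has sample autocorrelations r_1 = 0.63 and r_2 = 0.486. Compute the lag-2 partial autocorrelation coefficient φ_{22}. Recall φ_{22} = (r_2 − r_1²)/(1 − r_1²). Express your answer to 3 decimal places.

0.148

φ_{22} = (r_2 − r_1²) / (1 − r_1²)
r_1² = (0.63)² = 0.3969
Numerator = 0.486 − 0.3969 = 0.0891; denominator = 1 − 0.3969 = 0.6031
φ_{22} = 0.0891 / 0.6031 = 0.148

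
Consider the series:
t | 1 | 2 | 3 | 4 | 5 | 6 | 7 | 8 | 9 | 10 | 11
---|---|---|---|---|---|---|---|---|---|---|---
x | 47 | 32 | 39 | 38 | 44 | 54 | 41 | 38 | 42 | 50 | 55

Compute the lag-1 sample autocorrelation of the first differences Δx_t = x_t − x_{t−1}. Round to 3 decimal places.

First differences Δx: -15, 7, -1, 6, 10, -13, -3, 4, 8, 5
Mean of differences = 0.8000
Numerator Σ(Δx_t−Δx̄)(Δx_{t+1}−Δx̄) = -104.0400
Denominator Σ(Δx_t−Δx̄)² = 687.6000
r_1(Δx) = -104.0400 / 687.6000 = -0.151

-0.151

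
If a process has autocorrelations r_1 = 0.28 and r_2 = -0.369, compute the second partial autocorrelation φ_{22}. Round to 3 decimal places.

-0.485

φ_{22} = (r_2 − r_1²) / (1 − r_1²)
r_1² = (0.28)² = 0.0784
Numerator = -0.369 − 0.0784 = -0.4474; denominator = 1 − 0.0784 = 0.9216
φ_{22} = -0.4474 / 0.9216 = -0.485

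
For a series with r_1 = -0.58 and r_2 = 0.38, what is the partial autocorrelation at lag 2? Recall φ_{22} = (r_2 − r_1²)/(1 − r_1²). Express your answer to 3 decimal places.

0.066

φ_{22} = (r_2 − r_1²) / (1 − r_1²)
r_1² = (-0.58)² = 0.3364
Numerator = 0.38 − 0.3364 = 0.0436; denominator = 1 − 0.3364 = 0.6636
φ_{22} = 0.0436 / 0.6636 = 0.066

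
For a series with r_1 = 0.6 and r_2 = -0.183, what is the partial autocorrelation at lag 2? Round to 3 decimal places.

φ_{22} = (r_2 − r_1²) / (1 − r_1²)
r_1² = (0.6)² = 0.36
Numerator = -0.183 − 0.3600 = -0.5430; denominator = 1 − 0.3600 = 0.6400
φ_{22} = -0.5430 / 0.6400 = -0.848

-0.848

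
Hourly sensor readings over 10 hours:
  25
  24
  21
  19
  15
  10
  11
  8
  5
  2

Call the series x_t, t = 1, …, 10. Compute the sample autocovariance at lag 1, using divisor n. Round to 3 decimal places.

40.800

Mean x̄ = (25 + 24 + 21 + 19 + 15 + 10 + 11 + 8 + 5 + 2)/10 = 14.0000
Σ_{t=1}^{9}(x_t−x̄)(x_{t+1}−x̄) = 408.0000
γ_1 = 408.0000 / 10 = 40.800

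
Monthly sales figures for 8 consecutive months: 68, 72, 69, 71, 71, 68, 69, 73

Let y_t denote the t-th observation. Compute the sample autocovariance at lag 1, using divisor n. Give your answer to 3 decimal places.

-1.127

Mean ȳ = (68 + 72 + 69 + 71 + 71 + 68 + 69 + 73)/8 = 70.1250
Deviations: -2.1250, 1.8750, -1.1250, 0.8750, 0.8750, -2.1250, -1.1250, 2.8750
Σ_{t=1}^{7}(y_t−ȳ)(y_{t+1}−ȳ) = -9.0156
γ_1 = -9.0156 / 8 = -1.127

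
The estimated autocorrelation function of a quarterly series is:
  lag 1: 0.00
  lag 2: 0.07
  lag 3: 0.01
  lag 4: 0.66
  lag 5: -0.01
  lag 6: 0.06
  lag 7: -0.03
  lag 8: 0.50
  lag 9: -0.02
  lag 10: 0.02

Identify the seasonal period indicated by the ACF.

The largest autocorrelation is r_4 = 0.66, with a weaker echo at lag 8 (0.50); the remaining lags stay at or below 0.07.
The dominant spike at lag 4 indicates a seasonal period of 4.

4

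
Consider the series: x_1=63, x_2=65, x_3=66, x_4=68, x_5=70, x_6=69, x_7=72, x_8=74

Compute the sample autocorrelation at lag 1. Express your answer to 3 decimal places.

0.534

Mean x̄ = (63 + 65 + 66 + 68 + 70 + 69 + 72 + 74)/8 = 68.3750
Deviations from mean: -5.3750, -3.3750, -2.3750, -0.3750, 1.6250, 0.6250, 3.6250, 5.6250
Σ(x_t−x̄)(x_{t+1}−x̄) = (18.1406) + (8.0156) + (0.8906) + (-0.6094) + (1.0156) + (2.2656) + (20.3906) = 50.1094
Denominator Σ(x_t−x̄)² = 93.8750
r_1 = 50.1094 / 93.8750 = 0.534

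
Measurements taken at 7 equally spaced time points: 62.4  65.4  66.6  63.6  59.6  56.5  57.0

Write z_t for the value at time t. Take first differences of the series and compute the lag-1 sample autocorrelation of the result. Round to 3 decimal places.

0.347

First differences Δz: 3.0, 1.2, -3.0, -4.0, -3.1, 0.5
Mean of differences = -0.9000
Numerator Σ(Δz_t−Δz̄)(Δz_{t+1}−Δz̄) = 14.0300
Denominator Σ(Δz_t−Δz̄)² = 40.4400
r_1(Δz) = 14.0300 / 40.4400 = 0.347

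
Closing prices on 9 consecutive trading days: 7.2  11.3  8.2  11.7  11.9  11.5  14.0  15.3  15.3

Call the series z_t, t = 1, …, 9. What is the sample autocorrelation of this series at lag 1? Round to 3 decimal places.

0.371

Mean z̄ = (7.2 + 11.3 + 8.2 + 11.7 + 11.9 + 11.5 + 14.0 + 15.3 + 15.3)/9 = 11.8222
Numerator Σ_{t=1}^{8}(z_t−z̄)(z_{t+1}−z̄) = 23.6806
Denominator Σ(z_t−z̄)² = 63.8156
r_1 = 23.6806 / 63.8156 = 0.371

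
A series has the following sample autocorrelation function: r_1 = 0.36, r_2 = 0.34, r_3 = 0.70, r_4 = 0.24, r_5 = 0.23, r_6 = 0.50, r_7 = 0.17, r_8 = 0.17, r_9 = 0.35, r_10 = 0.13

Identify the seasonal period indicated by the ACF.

3

The largest autocorrelation is r_3 = 0.70, with a weaker echo at lag 6 (0.50); the remaining lags stay at or below 0.36. The elevated value at lag 1 (0.36), dropping to 0.34 at lag 2, reflects decaying short-term dependence rather than seasonality.
The dominant spike at lag 3 indicates a seasonal period of 3.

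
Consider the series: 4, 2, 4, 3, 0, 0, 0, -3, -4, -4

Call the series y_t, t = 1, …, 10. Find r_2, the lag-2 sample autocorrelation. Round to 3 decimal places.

0.387

Mean ȳ = (4 + 2 + 4 + 3 + 0 + 0 + 0 − 3 − 4 − 4)/10 = 0.2000
Numerator Σ_{t=1}^{8}(y_t−ȳ)(y_{t+2}−ȳ) = 33.1200
Denominator Σ(y_t−ȳ)² = 85.6000
r_2 = 33.1200 / 85.6000 = 0.387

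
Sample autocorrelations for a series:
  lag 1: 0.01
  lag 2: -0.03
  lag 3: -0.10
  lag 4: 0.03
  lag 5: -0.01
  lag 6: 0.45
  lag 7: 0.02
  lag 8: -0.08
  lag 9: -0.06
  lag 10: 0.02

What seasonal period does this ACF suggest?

The largest autocorrelation is r_6 = 0.45; the remaining lags stay at or below 0.03.
The dominant spike at lag 6 indicates a seasonal period of 6.

6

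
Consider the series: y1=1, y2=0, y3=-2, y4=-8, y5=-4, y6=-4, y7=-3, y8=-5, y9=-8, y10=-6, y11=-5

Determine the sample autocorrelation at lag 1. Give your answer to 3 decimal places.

0.393

Mean ȳ = (1 + 0 − 2 − 8 − 4 − 4 − 3 − 5 − 8 − 6 − 5)/11 = -4.0000
Numerator Σ_{t=1}^{10}(y_t−ȳ)(y_{t+1}−ȳ) = 33.0000
Denominator Σ(y_t−ȳ)² = 84.0000
r_1 = 33.0000 / 84.0000 = 0.393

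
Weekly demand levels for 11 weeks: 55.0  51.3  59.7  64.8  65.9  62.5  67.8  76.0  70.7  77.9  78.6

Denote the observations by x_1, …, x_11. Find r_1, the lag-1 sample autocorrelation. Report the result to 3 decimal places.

0.645

Mean x̄ = (55.0 + 51.3 + 59.7 + 64.8 + 65.9 + 62.5 + 67.8 + 76.0 + 70.7 + 77.9 + 78.6)/11 = 66.3818
Numerator Σ_{t=1}^{10}(x_t−x̄)(x_{t+1}−x̄) = 525.7715
Denominator Σ(x_t−x̄)² = 814.5764
r_1 = 525.7715 / 814.5764 = 0.645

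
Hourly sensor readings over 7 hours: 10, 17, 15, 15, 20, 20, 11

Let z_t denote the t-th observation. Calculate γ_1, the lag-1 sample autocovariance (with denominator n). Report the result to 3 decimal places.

Mean z̄ = (10 + 17 + 15 + 15 + 20 + 20 + 11)/7 = 15.4286
Σ_{t=1}^{6}(z_t−z̄)(z_{t+1}−z̄) = -10.3265
γ_1 = -10.3265 / 7 = -1.475

-1.475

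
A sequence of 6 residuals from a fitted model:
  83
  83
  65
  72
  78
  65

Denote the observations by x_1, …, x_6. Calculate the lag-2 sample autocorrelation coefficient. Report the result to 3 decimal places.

-0.331

Mean x̄ = (83 + 83 + 65 + 72 + 78 + 65)/6 = 74.3333
Deviations from mean: 8.6667, 8.6667, -9.3333, -2.3333, 3.6667, -9.3333
Σ(x_t−x̄)(x_{t+2}−x̄) = (-80.8889) + (-20.2222) + (-34.2222) + (21.7778) = -113.5556
Denominator Σ(x_t−x̄)² = 343.3333
r_2 = -113.5556 / 343.3333 = -0.331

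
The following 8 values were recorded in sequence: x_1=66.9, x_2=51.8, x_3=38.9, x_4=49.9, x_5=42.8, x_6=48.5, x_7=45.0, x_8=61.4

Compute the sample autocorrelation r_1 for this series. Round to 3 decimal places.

Mean x̄ = (66.9 + 51.8 + 38.9 + 49.9 + 42.8 + 48.5 + 45.0 + 61.4)/8 = 50.6500
Deviations from mean: 16.2500, 1.1500, -11.7500, -0.7500, -7.8500, -2.1500, -5.6500, 10.7500
Σ(x_t−x̄)(x_{t+1}−x̄) = (18.6875) + (-13.5125) + (8.8125) + (5.8875) + (16.8775) + (12.1475) + (-60.7375) = -11.8375
Denominator Σ(x_t−x̄)² = 617.7400
r_1 = -11.8375 / 617.7400 = -0.019

-0.019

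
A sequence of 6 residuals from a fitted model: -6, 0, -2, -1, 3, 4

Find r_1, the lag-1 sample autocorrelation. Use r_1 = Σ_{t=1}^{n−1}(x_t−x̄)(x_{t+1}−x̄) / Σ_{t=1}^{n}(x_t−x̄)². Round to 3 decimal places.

Mean x̄ = (-6 + 0 − 2 − 1 + 3 + 4)/6 = -0.3333
Deviations from mean: -5.6667, 0.3333, -1.6667, -0.6667, 3.3333, 4.3333
Σ(x_t−x̄)(x_{t+1}−x̄) = (-1.8889) + (-0.5556) + (1.1111) + (-2.2222) + (14.4444) = 10.8889
Denominator Σ(x_t−x̄)² = 65.3333
r_1 = 10.8889 / 65.3333 = 0.167

0.167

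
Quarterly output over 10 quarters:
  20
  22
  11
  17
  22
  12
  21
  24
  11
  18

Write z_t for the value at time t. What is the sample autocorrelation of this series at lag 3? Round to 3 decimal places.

Mean z̄ = (20 + 22 + 11 + 17 + 22 + 12 + 21 + 24 + 11 + 18)/10 = 17.8000
Numerator Σ_{t=1}^{7}(z_t−z̄)(z_{t+3}−z̄) = 118.8800
Denominator Σ(z_t−z̄)² = 215.6000
r_3 = 118.8800 / 215.6000 = 0.551

0.551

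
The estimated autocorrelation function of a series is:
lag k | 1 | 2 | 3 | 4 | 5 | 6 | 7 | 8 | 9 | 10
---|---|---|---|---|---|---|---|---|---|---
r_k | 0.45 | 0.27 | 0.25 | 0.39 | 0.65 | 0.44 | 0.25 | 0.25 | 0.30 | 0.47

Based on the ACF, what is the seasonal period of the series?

The largest autocorrelation is r_5 = 0.65, with a weaker echo at lag 10 (0.47); the remaining lags stay at or below 0.45. The elevated value at lag 1 (0.45), dropping to 0.27 at lag 2, reflects decaying short-term dependence rather than seasonality.
The dominant spike at lag 5 indicates a seasonal period of 5.

5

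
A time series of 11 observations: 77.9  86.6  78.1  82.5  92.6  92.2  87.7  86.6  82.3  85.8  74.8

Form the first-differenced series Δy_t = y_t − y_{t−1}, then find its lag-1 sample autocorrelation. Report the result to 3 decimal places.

-0.257

First differences Δy: 8.7, -8.5, 4.4, 10.1, -0.4, -4.5, -1.1, -4.3, 3.5, -11.0
Mean of differences = -0.3100
Numerator Σ(Δy_t−Δȳ)(Δy_{t+1}−Δȳ) = -113.3641
Denominator Σ(Δy_t−Δȳ)² = 441.7090
r_1(Δy) = -113.3641 / 441.7090 = -0.257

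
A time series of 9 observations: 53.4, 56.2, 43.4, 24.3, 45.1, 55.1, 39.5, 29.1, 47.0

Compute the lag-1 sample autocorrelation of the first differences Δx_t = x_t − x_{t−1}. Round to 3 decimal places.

First differences Δx: 2.8, -12.8, -19.1, 20.8, 10.0, -15.6, -10.4, 17.9
Mean of differences = -0.8000
Numerator Σ(Δx_t−Δx̄)(Δx_{t+1}−Δx̄) = -182.8800
Denominator Σ(Δx_t−Δx̄)² = 1735.9400
r_1(Δx) = -182.8800 / 1735.9400 = -0.105

-0.105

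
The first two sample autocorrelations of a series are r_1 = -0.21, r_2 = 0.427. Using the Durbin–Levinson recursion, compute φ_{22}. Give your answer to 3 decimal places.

φ_{22} = (r_2 − r_1²) / (1 − r_1²)
r_1² = (-0.21)² = 0.0441
Numerator = 0.427 − 0.0441 = 0.3829; denominator = 1 − 0.0441 = 0.9559
φ_{22} = 0.3829 / 0.9559 = 0.401

0.401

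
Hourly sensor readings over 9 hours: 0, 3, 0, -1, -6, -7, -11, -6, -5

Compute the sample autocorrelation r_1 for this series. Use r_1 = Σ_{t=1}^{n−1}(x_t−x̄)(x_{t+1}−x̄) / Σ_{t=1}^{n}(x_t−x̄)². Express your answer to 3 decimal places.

0.672

Mean x̄ = (0 + 3 + 0 − 1 − 6 − 7 − 11 − 6 − 5)/9 = -3.6667
Numerator Σ_{t=1}^{8}(x_t−x̄)(x_{t+1}−x̄) = 104.8889
Denominator Σ(x_t−x̄)² = 156.0000
r_1 = 104.8889 / 156.0000 = 0.672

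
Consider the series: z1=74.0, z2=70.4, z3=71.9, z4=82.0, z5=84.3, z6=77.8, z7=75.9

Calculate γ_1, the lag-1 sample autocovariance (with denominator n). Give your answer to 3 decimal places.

9.973

Mean z̄ = (74.0 + 70.4 + 71.9 + 82.0 + 84.3 + 77.8 + 75.9)/7 = 76.6143
Deviations: -2.6143, -6.2143, -4.7143, 5.3857, 7.6857, 1.1857, -0.7143
Σ_{t=1}^{6}(z_t−z̄)(z_{t+1}−z̄) = 69.8112
γ_1 = 69.8112 / 7 = 9.973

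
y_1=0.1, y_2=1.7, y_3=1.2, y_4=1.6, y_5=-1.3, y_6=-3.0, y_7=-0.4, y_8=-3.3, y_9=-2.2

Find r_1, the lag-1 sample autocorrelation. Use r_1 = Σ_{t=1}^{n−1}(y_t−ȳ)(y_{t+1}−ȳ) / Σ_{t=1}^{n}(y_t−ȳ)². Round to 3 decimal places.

Mean ȳ = (0.1 + 1.7 + 1.2 + 1.6 − 1.3 − 3.0 − 0.4 − 3.3 − 2.2)/9 = -0.6222
Numerator Σ_{t=1}^{8}(y_t−ȳ)(y_{t+1}−ȳ) = 13.1651
Denominator Σ(y_t−ȳ)² = 29.9956
r_1 = 13.1651 / 29.9956 = 0.439

0.439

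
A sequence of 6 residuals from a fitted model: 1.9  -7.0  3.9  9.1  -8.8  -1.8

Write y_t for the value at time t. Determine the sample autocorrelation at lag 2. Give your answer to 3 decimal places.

-0.441

Mean ȳ = (1.9 − 7.0 + 3.9 + 9.1 − 8.8 − 1.8)/6 = -0.4500
Deviations from mean: 2.3500, -6.5500, 4.3500, 9.5500, -8.3500, -1.3500
Σ(y_t−ȳ)(y_{t+2}−ȳ) = (10.2225) + (-62.5525) + (-36.3225) + (-12.8925) = -101.5450
Denominator Σ(y_t−ȳ)² = 230.0950
r_2 = -101.5450 / 230.0950 = -0.441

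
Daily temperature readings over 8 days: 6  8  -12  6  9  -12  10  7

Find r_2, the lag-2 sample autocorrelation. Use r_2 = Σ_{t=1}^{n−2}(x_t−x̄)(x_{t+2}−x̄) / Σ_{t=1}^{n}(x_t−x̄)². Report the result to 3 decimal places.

Mean x̄ = (6 + 8 − 12 + 6 + 9 − 12 + 10 + 7)/8 = 2.7500
Deviations from mean: 3.2500, 5.2500, -14.7500, 3.2500, 6.2500, -14.7500, 7.2500, 4.2500
Σ(x_t−x̄)(x_{t+2}−x̄) = (-47.9375) + (17.0625) + (-92.1875) + (-47.9375) + (45.3125) + (-62.6875) = -188.3750
Denominator Σ(x_t−x̄)² = 593.5000
r_2 = -188.3750 / 593.5000 = -0.317

-0.317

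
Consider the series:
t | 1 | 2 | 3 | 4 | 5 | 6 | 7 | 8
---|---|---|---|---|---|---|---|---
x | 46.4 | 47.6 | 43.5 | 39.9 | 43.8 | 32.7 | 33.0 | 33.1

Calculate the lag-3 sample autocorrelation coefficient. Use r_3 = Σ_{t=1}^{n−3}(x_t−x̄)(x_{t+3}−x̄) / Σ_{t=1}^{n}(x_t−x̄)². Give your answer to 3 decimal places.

Mean x̄ = (46.4 + 47.6 + 43.5 + 39.9 + 43.8 + 32.7 + 33.0 + 33.1)/8 = 40.0000
Σ(x_t−x̄)(x_{t+3}−x̄) = (-0.6400) + (28.8800) + (-25.5500) + (0.7000) + (-26.2200) = -22.8300
Denominator Σ(x_t−x̄)² = 275.3200
r_3 = -22.8300 / 275.3200 = -0.083

-0.083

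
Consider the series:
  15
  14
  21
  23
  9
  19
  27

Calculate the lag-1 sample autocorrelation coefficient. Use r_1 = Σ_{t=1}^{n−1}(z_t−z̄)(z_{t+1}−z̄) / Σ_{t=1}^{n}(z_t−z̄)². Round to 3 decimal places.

Mean z̄ = (15 + 14 + 21 + 23 + 9 + 19 + 27)/7 = 18.2857
Σ(z_t−z̄)(z_{t+1}−z̄) = (14.0816) + (-11.6327) + (12.7959) + (-43.7755) + (-6.6327) + (6.2245) = -28.9388
Denominator Σ(z_t−z̄)² = 221.4286
r_1 = -28.9388 / 221.4286 = -0.131

-0.131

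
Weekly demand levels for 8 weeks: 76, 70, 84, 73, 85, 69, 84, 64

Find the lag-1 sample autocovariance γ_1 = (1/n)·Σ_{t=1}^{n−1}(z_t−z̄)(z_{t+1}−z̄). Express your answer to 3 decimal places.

-38.846

Mean z̄ = (76 + 70 + 84 + 73 + 85 + 69 + 84 + 64)/8 = 75.6250
Deviations: 0.3750, -5.6250, 8.3750, -2.6250, 9.3750, -6.6250, 8.3750, -11.6250
Σ_{t=1}^{7}(z_t−z̄)(z_{t+1}−z̄) = -310.7656
γ_1 = -310.7656 / 8 = -38.846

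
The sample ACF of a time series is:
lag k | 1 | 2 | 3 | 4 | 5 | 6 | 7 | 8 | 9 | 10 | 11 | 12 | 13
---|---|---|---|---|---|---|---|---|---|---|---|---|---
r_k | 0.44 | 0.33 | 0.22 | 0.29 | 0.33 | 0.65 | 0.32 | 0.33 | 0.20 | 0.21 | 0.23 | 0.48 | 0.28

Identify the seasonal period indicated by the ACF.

The largest autocorrelation is r_6 = 0.65, with a weaker echo at lag 12 (0.48); the remaining lags stay at or below 0.44. The elevated value at lag 1 (0.44), dropping to 0.33 at lag 2, reflects decaying short-term dependence rather than seasonality.
The dominant spike at lag 6 indicates a seasonal period of 6.

6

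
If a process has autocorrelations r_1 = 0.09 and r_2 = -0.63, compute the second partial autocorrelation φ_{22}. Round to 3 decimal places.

-0.643

φ_{22} = (r_2 − r_1²) / (1 − r_1²)
r_1² = (0.09)² = 0.0081
Numerator = -0.63 − 0.0081 = -0.6381; denominator = 1 − 0.0081 = 0.9919
φ_{22} = -0.6381 / 0.9919 = -0.643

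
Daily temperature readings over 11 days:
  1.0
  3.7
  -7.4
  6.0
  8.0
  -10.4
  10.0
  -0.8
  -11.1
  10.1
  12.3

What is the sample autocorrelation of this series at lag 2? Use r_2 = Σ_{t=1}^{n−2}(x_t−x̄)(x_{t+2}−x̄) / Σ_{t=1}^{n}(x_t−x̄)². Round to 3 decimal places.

-0.379

Mean x̄ = (1.0 + 3.7 − 7.4 + 6.0 + 8.0 − 10.4 + 10.0 − 0.8 − 11.1 + 10.1 + 12.3)/11 = 1.9455
Numerator Σ_{t=1}^{9}(x_t−x̄)(x_{t+2}−x̄) = -270.5705
Denominator Σ(x_t−x̄)² = 713.1273
r_2 = -270.5705 / 713.1273 = -0.379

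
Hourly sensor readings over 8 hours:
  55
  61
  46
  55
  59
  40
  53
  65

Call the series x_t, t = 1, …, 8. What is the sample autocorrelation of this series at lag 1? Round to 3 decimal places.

-0.255

Mean x̄ = (55 + 61 + 46 + 55 + 59 + 40 + 53 + 65)/8 = 54.2500
Numerator Σ_{t=1}^{7}(x_t−x̄)(x_{t+1}−x̄) = -116.5625
Denominator Σ(x_t−x̄)² = 457.5000
r_1 = -116.5625 / 457.5000 = -0.255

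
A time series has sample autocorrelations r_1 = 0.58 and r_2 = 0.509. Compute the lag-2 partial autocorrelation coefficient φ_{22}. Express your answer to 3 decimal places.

φ_{22} = (r_2 − r_1²) / (1 − r_1²)
r_1² = (0.58)² = 0.3364
Numerator = 0.509 − 0.3364 = 0.1726; denominator = 1 − 0.3364 = 0.6636
φ_{22} = 0.1726 / 0.6636 = 0.260

0.260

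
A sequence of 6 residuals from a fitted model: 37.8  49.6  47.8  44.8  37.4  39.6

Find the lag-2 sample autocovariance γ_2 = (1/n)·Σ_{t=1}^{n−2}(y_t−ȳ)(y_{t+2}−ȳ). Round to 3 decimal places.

-7.506

Mean ȳ = (37.8 + 49.6 + 47.8 + 44.8 + 37.4 + 39.6)/6 = 42.8333
Σ_{t=1}^{4}(y_t−ȳ)(y_{t+2}−ȳ) = -45.0356
γ_2 = -45.0356 / 6 = -7.506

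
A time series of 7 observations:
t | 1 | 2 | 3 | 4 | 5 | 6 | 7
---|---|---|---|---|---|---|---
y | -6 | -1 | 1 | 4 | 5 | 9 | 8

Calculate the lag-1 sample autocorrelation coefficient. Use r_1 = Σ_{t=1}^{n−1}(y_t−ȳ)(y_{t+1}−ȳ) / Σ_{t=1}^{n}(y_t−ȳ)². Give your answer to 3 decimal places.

0.518

Mean ȳ = (-6 − 1 + 1 + 4 + 5 + 9 + 8)/7 = 2.8571
Deviations from mean: -8.8571, -3.8571, -1.8571, 1.1429, 2.1429, 6.1429, 5.1429
Σ(y_t−ȳ)(y_{t+1}−ȳ) = (34.1633) + (7.1633) + (-2.1224) + (2.4490) + (13.1633) + (31.5918) = 86.4082
Denominator Σ(y_t−ȳ)² = 166.8571
r_1 = 86.4082 / 166.8571 = 0.518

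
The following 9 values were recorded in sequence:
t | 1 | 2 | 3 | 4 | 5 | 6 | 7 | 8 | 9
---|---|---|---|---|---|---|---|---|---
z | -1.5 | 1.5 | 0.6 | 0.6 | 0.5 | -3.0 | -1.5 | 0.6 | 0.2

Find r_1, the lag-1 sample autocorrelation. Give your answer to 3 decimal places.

0.079

Mean z̄ = (-1.5 + 1.5 + 0.6 + 0.6 + 0.5 − 3.0 − 1.5 + 0.6 + 0.2)/9 = -0.2222
Numerator Σ_{t=1}^{8}(z_t−z̄)(z_{t+1}−z̄) = 1.3251
Denominator Σ(z_t−z̄)² = 16.6756
r_1 = 1.3251 / 16.6756 = 0.079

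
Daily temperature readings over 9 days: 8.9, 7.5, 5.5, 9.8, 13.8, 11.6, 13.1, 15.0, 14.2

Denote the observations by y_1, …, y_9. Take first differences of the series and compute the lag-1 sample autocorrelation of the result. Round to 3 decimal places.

-0.099

First differences Δy: -1.4, -2.0, 4.3, 4.0, -2.2, 1.5, 1.9, -0.8
Mean of differences = 0.6625
Numerator Σ(Δy_t−Δȳ)(Δy_{t+1}−Δȳ) = -4.7777
Denominator Σ(Δy_t−Δȳ)² = 48.2788
r_1(Δy) = -4.7777 / 48.2788 = -0.099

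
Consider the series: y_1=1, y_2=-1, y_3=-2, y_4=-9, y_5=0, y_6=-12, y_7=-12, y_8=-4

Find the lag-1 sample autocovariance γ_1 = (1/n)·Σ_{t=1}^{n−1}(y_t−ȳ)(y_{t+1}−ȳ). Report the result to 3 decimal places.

1.467

Mean ȳ = (1 − 1 − 2 − 9 + 0 − 12 − 12 − 4)/8 = -4.8750
Deviations: 5.8750, 3.8750, 2.8750, -4.1250, 4.8750, -7.1250, -7.1250, 0.8750
Σ_{t=1}^{7}(y_t−ȳ)(y_{t+1}−ȳ) = 11.7344
γ_1 = 11.7344 / 8 = 1.467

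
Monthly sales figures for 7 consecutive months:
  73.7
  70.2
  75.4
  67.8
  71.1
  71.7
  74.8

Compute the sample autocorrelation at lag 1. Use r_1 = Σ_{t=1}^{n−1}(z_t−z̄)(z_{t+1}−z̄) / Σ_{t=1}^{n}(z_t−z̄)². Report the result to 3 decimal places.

Mean z̄ = (73.7 + 70.2 + 75.4 + 67.8 + 71.1 + 71.7 + 74.8)/7 = 72.1000
Deviations from mean: 1.6000, -1.9000, 3.3000, -4.3000, -1.0000, -0.4000, 2.7000
Σ(z_t−z̄)(z_{t+1}−z̄) = (-3.0400) + (-6.2700) + (-14.1900) + (4.3000) + (0.4000) + (-1.0800) = -19.8800
Denominator Σ(z_t−z̄)² = 44.0000
r_1 = -19.8800 / 44.0000 = -0.452

-0.452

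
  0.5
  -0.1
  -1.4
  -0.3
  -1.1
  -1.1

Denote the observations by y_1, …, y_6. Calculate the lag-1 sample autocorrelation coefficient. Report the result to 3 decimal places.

Mean ȳ = (0.5 − 0.1 − 1.4 − 0.3 − 1.1 − 1.1)/6 = -0.5833
Deviations from mean: 1.0833, 0.4833, -0.8167, 0.2833, -0.5167, -0.5167
Σ(y_t−ȳ)(y_{t+1}−ȳ) = (0.5236) + (-0.3947) + (-0.2314) + (-0.1464) + (0.2669) = 0.0181
Denominator Σ(y_t−ȳ)² = 2.6883
r_1 = 0.0181 / 2.6883 = 0.007

0.007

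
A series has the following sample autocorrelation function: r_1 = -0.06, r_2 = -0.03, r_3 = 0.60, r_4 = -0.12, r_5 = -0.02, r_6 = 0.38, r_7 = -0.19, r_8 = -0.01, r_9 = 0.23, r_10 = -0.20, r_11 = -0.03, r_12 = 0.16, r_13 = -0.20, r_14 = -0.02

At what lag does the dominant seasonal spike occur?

3

The largest autocorrelation is r_3 = 0.60, with weaker echoes at lags 6 (0.38), 9 (0.23) and 12 (0.16); the remaining lags stay at or below -0.01.
The dominant spike at lag 3 indicates a seasonal period of 3.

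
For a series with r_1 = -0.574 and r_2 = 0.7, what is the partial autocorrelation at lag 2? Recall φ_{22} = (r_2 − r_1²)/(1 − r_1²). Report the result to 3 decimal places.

0.553

φ_{22} = (r_2 − r_1²) / (1 − r_1²)
r_1² = (-0.574)² = 0.329476
Numerator = 0.7 − 0.3295 = 0.3705; denominator = 1 − 0.3295 = 0.6705
φ_{22} = 0.3705 / 0.6705 = 0.553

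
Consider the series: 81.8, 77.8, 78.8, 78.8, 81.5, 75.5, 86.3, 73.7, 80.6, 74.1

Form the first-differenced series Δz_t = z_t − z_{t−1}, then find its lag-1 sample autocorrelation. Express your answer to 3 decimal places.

-0.838

First differences Δz: -4.0, 1.0, 0.0, 2.7, -6.0, 10.8, -12.6, 6.9, -6.5
Mean of differences = -0.8556
Numerator Σ(Δz_t−Δz̄)(Δz_{t+1}−Δz̄) = -351.2064
Denominator Σ(Δz_t−Δz̄)² = 418.9622
r_1(Δz) = -351.2064 / 418.9622 = -0.838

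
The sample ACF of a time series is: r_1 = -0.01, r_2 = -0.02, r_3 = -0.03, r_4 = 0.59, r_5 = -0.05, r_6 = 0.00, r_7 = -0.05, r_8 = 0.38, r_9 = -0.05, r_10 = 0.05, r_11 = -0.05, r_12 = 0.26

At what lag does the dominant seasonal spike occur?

4

The largest autocorrelation is r_4 = 0.59, with weaker echoes at lags 8 (0.38) and 12 (0.26); the remaining lags stay at or below 0.05.
The dominant spike at lag 4 indicates a seasonal period of 4.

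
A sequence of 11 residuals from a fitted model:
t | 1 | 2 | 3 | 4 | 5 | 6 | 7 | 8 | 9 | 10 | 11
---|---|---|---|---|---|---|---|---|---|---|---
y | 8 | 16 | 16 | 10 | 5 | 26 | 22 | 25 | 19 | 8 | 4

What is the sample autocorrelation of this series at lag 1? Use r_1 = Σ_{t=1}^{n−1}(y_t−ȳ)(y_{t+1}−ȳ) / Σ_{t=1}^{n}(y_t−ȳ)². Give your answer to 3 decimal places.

0.272

Mean ȳ = (8 + 16 + 16 + 10 + 5 + 26 + 22 + 25 + 19 + 8 + 4)/11 = 14.4545
Numerator Σ_{t=1}^{10}(y_t−ȳ)(y_{t+1}−ȳ) = 171.2479
Denominator Σ(y_t−ȳ)² = 628.7273
r_1 = 171.2479 / 628.7273 = 0.272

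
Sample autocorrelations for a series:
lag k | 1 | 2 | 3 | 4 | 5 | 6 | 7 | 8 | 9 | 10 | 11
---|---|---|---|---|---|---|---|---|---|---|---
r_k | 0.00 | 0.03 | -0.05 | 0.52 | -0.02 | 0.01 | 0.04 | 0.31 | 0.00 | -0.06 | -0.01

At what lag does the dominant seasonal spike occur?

4

The largest autocorrelation is r_4 = 0.52, with a weaker echo at lag 8 (0.31); the remaining lags stay at or below 0.04.
The dominant spike at lag 4 indicates a seasonal period of 4.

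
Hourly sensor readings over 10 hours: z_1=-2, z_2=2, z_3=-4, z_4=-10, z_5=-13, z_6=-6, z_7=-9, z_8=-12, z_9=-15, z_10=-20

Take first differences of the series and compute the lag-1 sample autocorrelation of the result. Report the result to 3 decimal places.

-0.105

First differences Δz: 4, -6, -6, -3, 7, -3, -3, -3, -5
Mean of differences = -2.0000
Numerator Σ(Δz_t−Δz̄)(Δz_{t+1}−Δz̄) = -17.0000
Denominator Σ(Δz_t−Δz̄)² = 162.0000
r_1(Δz) = -17.0000 / 162.0000 = -0.105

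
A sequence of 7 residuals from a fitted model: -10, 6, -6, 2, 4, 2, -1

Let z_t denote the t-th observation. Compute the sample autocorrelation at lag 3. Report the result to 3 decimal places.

-0.050

Mean z̄ = (-10 + 6 − 6 + 2 + 4 + 2 − 1)/7 = -0.4286
Σ(z_t−z̄)(z_{t+3}−z̄) = (-23.2449) + (28.4694) + (-13.5306) + (-1.3878) = -9.6939
Denominator Σ(z_t−z̄)² = 195.7143
r_3 = -9.6939 / 195.7143 = -0.050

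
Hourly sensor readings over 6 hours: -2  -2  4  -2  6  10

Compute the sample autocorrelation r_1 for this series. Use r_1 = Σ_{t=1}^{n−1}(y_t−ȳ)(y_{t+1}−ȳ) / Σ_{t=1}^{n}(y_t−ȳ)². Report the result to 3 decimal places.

0.126

Mean ȳ = (-2 − 2 + 4 − 2 + 6 + 10)/6 = 2.3333
Numerator Σ_{t=1}^{5}(y_t−ȳ)(y_{t+1}−ȳ) = 16.5556
Denominator Σ(y_t−ȳ)² = 131.3333
r_1 = 16.5556 / 131.3333 = 0.126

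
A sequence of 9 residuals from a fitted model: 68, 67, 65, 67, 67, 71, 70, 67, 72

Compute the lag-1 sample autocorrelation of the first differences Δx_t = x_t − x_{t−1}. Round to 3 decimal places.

-0.315

First differences Δx: -1, -2, 2, 0, 4, -1, -3, 5
Mean of differences = 0.5000
Numerator Σ(Δx_t−Δx̄)(Δx_{t+1}−Δx̄) = -18.2500
Denominator Σ(Δx_t−Δx̄)² = 58.0000
r_1(Δx) = -18.2500 / 58.0000 = -0.315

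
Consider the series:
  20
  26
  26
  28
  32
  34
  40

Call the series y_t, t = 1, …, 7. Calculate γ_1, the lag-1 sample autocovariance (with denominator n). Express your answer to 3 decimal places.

Mean ȳ = (20 + 26 + 26 + 28 + 32 + 34 + 40)/7 = 29.4286
Deviations: -9.4286, -3.4286, -3.4286, -1.4286, 2.5714, 4.5714, 10.5714
Σ_{t=1}^{6}(y_t−ȳ)(y_{t+1}−ȳ) = 105.3878
γ_1 = 105.3878 / 7 = 15.055

15.055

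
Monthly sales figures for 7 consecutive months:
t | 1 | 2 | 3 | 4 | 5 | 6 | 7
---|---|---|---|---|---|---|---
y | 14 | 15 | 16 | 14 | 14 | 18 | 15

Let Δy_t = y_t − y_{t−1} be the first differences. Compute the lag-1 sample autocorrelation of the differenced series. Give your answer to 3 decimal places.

First differences Δy: 1, 1, -2, 0, 4, -3
Mean of differences = 0.1667
Numerator Σ(Δy_t−Δȳ)(Δy_{t+1}−Δȳ) = -13.5278
Denominator Σ(Δy_t−Δȳ)² = 30.8333
r_1(Δy) = -13.5278 / 30.8333 = -0.439

-0.439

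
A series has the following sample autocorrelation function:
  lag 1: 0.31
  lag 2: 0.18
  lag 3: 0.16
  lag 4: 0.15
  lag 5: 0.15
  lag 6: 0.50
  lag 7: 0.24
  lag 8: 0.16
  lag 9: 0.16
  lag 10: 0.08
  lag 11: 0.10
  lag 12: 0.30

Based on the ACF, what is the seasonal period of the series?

6

The largest autocorrelation is r_6 = 0.50; the remaining lags stay at or below 0.31. The elevated value at lag 1 (0.31), dropping to 0.18 at lag 2, reflects decaying short-term dependence rather than seasonality.
The dominant spike at lag 6 indicates a seasonal period of 6.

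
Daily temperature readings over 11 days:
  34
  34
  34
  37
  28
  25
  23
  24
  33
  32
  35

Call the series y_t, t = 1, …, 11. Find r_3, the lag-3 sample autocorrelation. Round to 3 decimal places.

-0.362

Mean ȳ = (34 + 34 + 34 + 37 + 28 + 25 + 23 + 24 + 33 + 32 + 35)/11 = 30.8182
Numerator Σ_{t=1}^{8}(y_t−ȳ)(y_{t+3}−ȳ) = -87.3719
Denominator Σ(y_t−ȳ)² = 241.6364
r_3 = -87.3719 / 241.6364 = -0.362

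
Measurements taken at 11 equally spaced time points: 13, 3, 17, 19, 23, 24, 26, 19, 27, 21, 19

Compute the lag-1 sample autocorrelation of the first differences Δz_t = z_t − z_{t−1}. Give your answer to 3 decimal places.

First differences Δz: -10, 14, 2, 4, 1, 2, -7, 8, -6, -2
Mean of differences = 0.6000
Numerator Σ(Δz_t−Δz̄)(Δz_{t+1}−Δz̄) = -215.1600
Denominator Σ(Δz_t−Δz̄)² = 470.4000
r_1(Δz) = -215.1600 / 470.4000 = -0.457

-0.457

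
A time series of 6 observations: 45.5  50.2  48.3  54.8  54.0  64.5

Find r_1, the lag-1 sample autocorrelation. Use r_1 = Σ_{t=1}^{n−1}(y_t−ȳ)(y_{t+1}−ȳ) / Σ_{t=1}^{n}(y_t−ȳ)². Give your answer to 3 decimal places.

Mean ȳ = (45.5 + 50.2 + 48.3 + 54.8 + 54.0 + 64.5)/6 = 52.8833
Numerator Σ_{t=1}^{5}(y_t−ȳ)(y_{t+1}−ȳ) = 38.4381
Denominator Σ(y_t−ȳ)² = 222.5883
r_1 = 38.4381 / 222.5883 = 0.173

0.173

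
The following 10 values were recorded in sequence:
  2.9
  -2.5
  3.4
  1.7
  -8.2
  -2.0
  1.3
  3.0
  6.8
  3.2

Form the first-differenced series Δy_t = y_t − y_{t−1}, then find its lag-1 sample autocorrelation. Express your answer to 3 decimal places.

-0.278

First differences Δy: -5.4, 5.9, -1.7, -9.9, 6.2, 3.3, 1.7, 3.8, -3.6
Mean of differences = 0.0333
Numerator Σ(Δy_t−Δȳ)(Δy_{t+1}−Δȳ) = -67.9011
Denominator Σ(Δy_t−Δȳ)² = 244.4800
r_1(Δy) = -67.9011 / 244.4800 = -0.278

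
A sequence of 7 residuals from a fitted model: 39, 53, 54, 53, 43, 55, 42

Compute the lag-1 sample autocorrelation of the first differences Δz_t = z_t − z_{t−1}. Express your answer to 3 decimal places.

-0.417

First differences Δz: 14, 1, -1, -10, 12, -13
Mean of differences = 0.5000
Numerator Σ(Δz_t−Δz̄)(Δz_{t+1}−Δz̄) = -254.2500
Denominator Σ(Δz_t−Δz̄)² = 609.5000
r_1(Δz) = -254.2500 / 609.5000 = -0.417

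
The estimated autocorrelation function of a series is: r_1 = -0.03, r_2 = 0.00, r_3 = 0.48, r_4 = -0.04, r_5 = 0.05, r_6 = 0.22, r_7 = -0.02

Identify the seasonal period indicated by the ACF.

The largest autocorrelation is r_3 = 0.48, with a weaker echo at lag 6 (0.22); the remaining lags stay at or below 0.05.
The dominant spike at lag 3 indicates a seasonal period of 3.

3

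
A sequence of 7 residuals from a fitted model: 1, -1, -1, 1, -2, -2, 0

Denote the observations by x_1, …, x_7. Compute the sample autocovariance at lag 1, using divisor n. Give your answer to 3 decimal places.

Mean x̄ = (1 − 1 − 1 + 1 − 2 − 2 + 0)/7 = -0.5714
Σ_{t=1}^{6}(x_t−x̄)(x_{t+1}−x̄) = -2.1837
γ_1 = -2.1837 / 7 = -0.312

-0.312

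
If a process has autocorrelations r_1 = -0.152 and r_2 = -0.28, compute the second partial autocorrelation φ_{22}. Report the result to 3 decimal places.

φ_{22} = (r_2 − r_1²) / (1 − r_1²)
r_1² = (-0.152)² = 0.023104
Numerator = -0.28 − 0.0231 = -0.3031; denominator = 1 − 0.0231 = 0.9769
φ_{22} = -0.3031 / 0.9769 = -0.310

-0.310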